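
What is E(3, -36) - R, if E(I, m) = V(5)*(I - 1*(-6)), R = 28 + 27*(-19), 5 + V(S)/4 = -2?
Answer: 233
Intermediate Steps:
V(S) = -28 (V(S) = -20 + 4*(-2) = -20 - 8 = -28)
R = -485 (R = 28 - 513 = -485)
E(I, m) = -168 - 28*I (E(I, m) = -28*(I - 1*(-6)) = -28*(I + 6) = -28*(6 + I) = -168 - 28*I)
E(3, -36) - R = (-168 - 28*3) - 1*(-485) = (-168 - 84) + 485 = -252 + 485 = 233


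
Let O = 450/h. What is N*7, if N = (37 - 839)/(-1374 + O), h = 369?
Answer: 115087/28142 ≈ 4.0895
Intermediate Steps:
O = 50/41 (O = 450/369 = 450*(1/369) = 50/41 ≈ 1.2195)
N = 16441/28142 (N = (37 - 839)/(-1374 + 50/41) = -802/(-56284/41) = -802*(-41/56284) = 16441/28142 ≈ 0.58422)
N*7 = (16441/28142)*7 = 115087/28142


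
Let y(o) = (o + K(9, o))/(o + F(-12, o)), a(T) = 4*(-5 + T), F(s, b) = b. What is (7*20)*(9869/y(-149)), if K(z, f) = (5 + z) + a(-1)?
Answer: 411734680/159 ≈ 2.5895e+6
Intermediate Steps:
a(T) = -20 + 4*T
K(z, f) = -19 + z (K(z, f) = (5 + z) + (-20 + 4*(-1)) = (5 + z) + (-20 - 4) = (5 + z) - 24 = -19 + z)
y(o) = (-10 + o)/(2*o) (y(o) = (o + (-19 + 9))/(o + o) = (o - 10)/((2*o)) = (-10 + o)*(1/(2*o)) = (-10 + o)/(2*o))
(7*20)*(9869/y(-149)) = (7*20)*(9869/(((1/2)*(-10 - 149)/(-149)))) = 140*(9869/(((1/2)*(-1/149)*(-159)))) = 140*(9869/(159/298)) = 140*(9869*(298/159)) = 140*(2940962/159) = 411734680/159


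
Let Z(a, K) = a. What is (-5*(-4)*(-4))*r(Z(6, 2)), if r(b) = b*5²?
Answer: -12000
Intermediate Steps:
r(b) = 25*b (r(b) = b*25 = 25*b)
(-5*(-4)*(-4))*r(Z(6, 2)) = (-5*(-4)*(-4))*(25*6) = (20*(-4))*150 = -80*150 = -12000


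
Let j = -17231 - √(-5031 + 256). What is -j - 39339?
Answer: -22108 + 5*I*√191 ≈ -22108.0 + 69.101*I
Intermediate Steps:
j = -17231 - 5*I*√191 (j = -17231 - √(-4775) = -17231 - 5*I*√191 ≈ -17231.0 - 69.101*I)
-j - 39339 = -(-17231 - 5*I*√191) - 39339 = (17231 + 5*I*√191) - 39339 = -22108 + 5*I*√191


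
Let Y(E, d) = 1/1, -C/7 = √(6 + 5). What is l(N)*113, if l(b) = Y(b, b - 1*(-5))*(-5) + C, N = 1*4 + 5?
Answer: -565 - 791*√11 ≈ -3188.4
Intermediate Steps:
C = -7*√11 (C = -7*√(6 + 5) = -7*√11 ≈ -23.216)
N = 9 (N = 4 + 5 = 9)
Y(E, d) = 1
l(b) = -5 - 7*√11 (l(b) = 1*(-5) - 7*√11 = -5 - 7*√11)
l(N)*113 = (-5 - 7*√11)*113 = -565 - 791*√11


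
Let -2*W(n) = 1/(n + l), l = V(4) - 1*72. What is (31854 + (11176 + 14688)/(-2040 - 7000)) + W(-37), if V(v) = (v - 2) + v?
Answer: 1853577313/58195 ≈ 31851.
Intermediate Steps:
V(v) = -2 + 2*v (V(v) = (-2 + v) + v = -2 + 2*v)
l = -66 (l = (-2 + 2*4) - 1*72 = (-2 + 8) - 72 = 6 - 72 = -66)
W(n) = -1/(2*(-66 + n)) (W(n) = -1/(2*(n - 66)) = -1/(2*(-66 + n)))
(31854 + (11176 + 14688)/(-2040 - 7000)) + W(-37) = (31854 + (11176 + 14688)/(-2040 - 7000)) - 1/(-132 + 2*(-37)) = (31854 + 25864/(-9040)) - 1/(-132 - 74) = (31854 + 25864*(-1/9040)) - 1/(-206) = (31854 - 3233/1130) - 1*(-1/206) = 35991787/1130 + 1/206 = 1853577313/58195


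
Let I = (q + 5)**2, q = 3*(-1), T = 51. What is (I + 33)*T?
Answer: 1887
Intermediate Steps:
q = -3
I = 4 (I = (-3 + 5)**2 = 2**2 = 4)
(I + 33)*T = (4 + 33)*51 = 37*51 = 1887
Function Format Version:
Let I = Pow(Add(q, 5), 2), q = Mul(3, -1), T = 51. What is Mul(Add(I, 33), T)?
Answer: 1887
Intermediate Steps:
q = -3
I = 4 (I = Pow(Add(-3, 5), 2) = Pow(2, 2) = 4)
Mul(Add(I, 33), T) = Mul(Add(4, 33), 51) = Mul(37, 51) = 1887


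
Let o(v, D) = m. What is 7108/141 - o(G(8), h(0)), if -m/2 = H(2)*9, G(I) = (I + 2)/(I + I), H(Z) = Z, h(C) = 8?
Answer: 12184/141 ≈ 86.411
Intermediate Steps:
G(I) = (2 + I)/(2*I) (G(I) = (2 + I)/((2*I)) = (2 + I)*(1/(2*I)) = (2 + I)/(2*I))
m = -36 (m = -4*9 = -2*18 = -36)
o(v, D) = -36
7108/141 - o(G(8), h(0)) = 7108/141 - 1*(-36) = 7108*(1/141) + 36 = 7108/141 + 36 = 12184/141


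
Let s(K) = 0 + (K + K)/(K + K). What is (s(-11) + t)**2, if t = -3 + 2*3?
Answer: 16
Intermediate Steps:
t = 3 (t = -3 + 6 = 3)
s(K) = 1 (s(K) = 0 + (2*K)/((2*K)) = 0 + (2*K)*(1/(2*K)) = 0 + 1 = 1)
(s(-11) + t)**2 = (1 + 3)**2 = 4**2 = 16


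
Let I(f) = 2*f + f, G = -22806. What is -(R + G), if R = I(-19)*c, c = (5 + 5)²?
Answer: 28506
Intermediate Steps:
I(f) = 3*f
c = 100 (c = 10² = 100)
R = -5700 (R = (3*(-19))*100 = -57*100 = -5700)
-(R + G) = -(-5700 - 22806) = -1*(-28506) = 28506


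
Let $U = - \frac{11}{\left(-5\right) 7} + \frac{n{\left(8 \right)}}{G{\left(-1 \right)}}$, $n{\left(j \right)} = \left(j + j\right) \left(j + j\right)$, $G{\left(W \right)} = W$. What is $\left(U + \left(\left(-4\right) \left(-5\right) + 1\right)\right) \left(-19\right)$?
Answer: $\frac{156066}{35} \approx 4459.0$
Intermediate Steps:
$n{\left(j \right)} = 4 j^{2}$ ($n{\left(j \right)} = 2 j 2 j = 4 j^{2}$)
$U = - \frac{8949}{35}$ ($U = - \frac{11}{\left(-5\right) 7} + \frac{4 \cdot 8^{2}}{-1} = - \frac{11}{-35} + 4 \cdot 64 \left(-1\right) = \left(-11\right) \left(- \frac{1}{35}\right) + 256 \left(-1\right) = \frac{11}{35} - 256 = - \frac{8949}{35} \approx -255.69$)
$\left(U + \left(\left(-4\right) \left(-5\right) + 1\right)\right) \left(-19\right) = \left(- \frac{8949}{35} + \left(\left(-4\right) \left(-5\right) + 1\right)\right) \left(-19\right) = \left(- \frac{8949}{35} + \left(20 + 1\right)\right) \left(-19\right) = \left(- \frac{8949}{35} + 21\right) \left(-19\right) = \left(- \frac{8214}{35}\right) \left(-19\right) = \frac{156066}{35}$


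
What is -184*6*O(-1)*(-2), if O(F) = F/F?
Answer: 2208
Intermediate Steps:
O(F) = 1
-184*6*O(-1)*(-2) = -184*6*1*(-2) = -1104*(-2) = -184*(-12) = 2208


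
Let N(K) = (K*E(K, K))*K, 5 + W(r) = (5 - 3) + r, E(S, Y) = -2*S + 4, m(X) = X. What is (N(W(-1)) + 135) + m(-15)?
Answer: 312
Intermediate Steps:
E(S, Y) = 4 - 2*S
W(r) = -3 + r (W(r) = -5 + ((5 - 3) + r) = -5 + (2 + r) = -3 + r)
N(K) = K²*(4 - 2*K) (N(K) = (K*(4 - 2*K))*K = K²*(4 - 2*K))
(N(W(-1)) + 135) + m(-15) = (2*(-3 - 1)²*(2 - (-3 - 1)) + 135) - 15 = (2*(-4)²*(2 - 1*(-4)) + 135) - 15 = (2*16*(2 + 4) + 135) - 15 = (2*16*6 + 135) - 15 = (192 + 135) - 15 = 327 - 15 = 312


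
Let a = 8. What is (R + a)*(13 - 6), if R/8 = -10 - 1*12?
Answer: -1176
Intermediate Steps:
R = -176 (R = 8*(-10 - 1*12) = 8*(-10 - 12) = 8*(-22) = -176)
(R + a)*(13 - 6) = (-176 + 8)*(13 - 6) = -168*7 = -1176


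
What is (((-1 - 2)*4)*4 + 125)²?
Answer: 5929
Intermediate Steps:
(((-1 - 2)*4)*4 + 125)² = (-3*4*4 + 125)² = (-12*4 + 125)² = (-48 + 125)² = 77² = 5929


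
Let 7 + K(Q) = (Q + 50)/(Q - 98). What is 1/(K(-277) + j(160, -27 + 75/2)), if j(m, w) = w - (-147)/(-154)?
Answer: 4125/12997 ≈ 0.31738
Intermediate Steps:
j(m, w) = -21/22 + w (j(m, w) = w - (-147)*(-1)/154 = w - 1*21/22 = w - 21/22 = -21/22 + w)
K(Q) = -7 + (50 + Q)/(-98 + Q) (K(Q) = -7 + (Q + 50)/(Q - 98) = -7 + (50 + Q)/(-98 + Q))
1/(K(-277) + j(160, -27 + 75/2)) = 1/(2*(368 - 3*(-277))/(-98 - 277) + (-21/22 + (-27 + 75/2))) = 1/(2*(368 + 831)/(-375) + (-21/22 + (-27 + 75*(½)))) = 1/(2*(-1/375)*1199 + (-21/22 + (-27 + 75/2))) = 1/(-2398/375 + (-21/22 + 21/2)) = 1/(-2398/375 + 105/11) = 1/(12997/4125) = 4125/12997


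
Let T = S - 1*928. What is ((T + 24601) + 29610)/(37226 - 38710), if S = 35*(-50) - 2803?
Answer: -24365/742 ≈ -32.837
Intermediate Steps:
S = -4553 (S = -1750 - 2803 = -4553)
T = -5481 (T = -4553 - 1*928 = -4553 - 928 = -5481)
((T + 24601) + 29610)/(37226 - 38710) = ((-5481 + 24601) + 29610)/(37226 - 38710) = (19120 + 29610)/(-1484) = 48730*(-1/1484) = -24365/742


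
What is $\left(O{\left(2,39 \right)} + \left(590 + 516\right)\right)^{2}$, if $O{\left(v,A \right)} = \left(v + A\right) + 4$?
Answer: $1324801$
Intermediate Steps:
$O{\left(v,A \right)} = 4 + A + v$ ($O{\left(v,A \right)} = \left(A + v\right) + 4 = 4 + A + v$)
$\left(O{\left(2,39 \right)} + \left(590 + 516\right)\right)^{2} = \left(\left(4 + 39 + 2\right) + \left(590 + 516\right)\right)^{2} = \left(45 + 1106\right)^{2} = 1151^{2} = 1324801$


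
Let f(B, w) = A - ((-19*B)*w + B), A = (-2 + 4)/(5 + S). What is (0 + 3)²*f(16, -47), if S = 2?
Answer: -901134/7 ≈ -1.2873e+5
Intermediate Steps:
A = 2/7 (A = (-2 + 4)/(5 + 2) = 2/7 ≈ 0.28571)
f(B, w) = 2/7 - B + 19*B*w (f(B, w) = 2/7 - ((-19*B)*w + B) = 2/7 - (-19*B*w + B) = 2/7 - (B - 19*B*w) = 2/7 + (-B + 19*B*w) = 2/7 - B + 19*B*w)
(0 + 3)²*f(16, -47) = (0 + 3)²*(2/7 - 1*16 + 19*16*(-47)) = 3²*(2/7 - 16 - 14288) = 9*(-100126/7) = -901134/7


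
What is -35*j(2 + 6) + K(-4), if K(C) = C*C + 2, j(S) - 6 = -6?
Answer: 18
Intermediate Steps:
j(S) = 0 (j(S) = 6 - 6 = 0)
K(C) = 2 + C² (K(C) = C² + 2 = 2 + C²)
-35*j(2 + 6) + K(-4) = -35*0 + (2 + (-4)²) = 0 + (2 + 16) = 0 + 18 = 18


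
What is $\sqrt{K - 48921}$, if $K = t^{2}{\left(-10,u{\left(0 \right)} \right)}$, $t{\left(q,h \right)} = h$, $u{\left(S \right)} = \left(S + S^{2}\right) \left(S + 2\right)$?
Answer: $i \sqrt{48921} \approx 221.18 i$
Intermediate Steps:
$u{\left(S \right)} = \left(2 + S\right) \left(S + S^{2}\right)$ ($u{\left(S \right)} = \left(S + S^{2}\right) \left(2 + S\right) = \left(2 + S\right) \left(S + S^{2}\right)$)
$K = 0$ ($K = \left(0 \left(2 + 0^{2} + 3 \cdot 0\right)\right)^{2} = \left(0 \left(2 + 0 + 0\right)\right)^{2} = \left(0 \cdot 2\right)^{2} = 0^{2} = 0$)
$\sqrt{K - 48921} = \sqrt{0 - 48921} = \sqrt{-48921} = i \sqrt{48921}$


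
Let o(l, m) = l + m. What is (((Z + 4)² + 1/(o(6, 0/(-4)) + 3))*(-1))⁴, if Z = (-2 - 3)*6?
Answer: 1371015391200625/6561 ≈ 2.0896e+11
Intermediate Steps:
Z = -30 (Z = -5*6 = -30)
(((Z + 4)² + 1/(o(6, 0/(-4)) + 3))*(-1))⁴ = (((-30 + 4)² + 1/((6 + 0/(-4)) + 3))*(-1))⁴ = (((-26)² + 1/((6 + 0*(-¼)) + 3))*(-1))⁴ = ((676 + 1/((6 + 0) + 3))*(-1))⁴ = ((676 + 1/(6 + 3))*(-1))⁴ = ((676 + 1/9)*(-1))⁴ = ((676 + ⅑)*(-1))⁴ = ((6085/9)*(-1))⁴ = (-6085/9)⁴ = 1371015391200625/6561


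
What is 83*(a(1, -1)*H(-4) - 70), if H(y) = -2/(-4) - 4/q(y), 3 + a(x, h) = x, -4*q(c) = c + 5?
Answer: -8549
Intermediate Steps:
q(c) = -5/4 - c/4 (q(c) = -(c + 5)/4 = -(5 + c)/4 = -5/4 - c/4)
a(x, h) = -3 + x
H(y) = ½ - 4/(-5/4 - y/4) (H(y) = -2/(-4) - 4/(-5/4 - y/4) = -2*(-¼) - 4/(-5/4 - y/4) = ½ - 4/(-5/4 - y/4))
83*(a(1, -1)*H(-4) - 70) = 83*((-3 + 1)*((37 - 4)/(2*(5 - 4))) - 70) = 83*(-33/1 - 70) = 83*(-33 - 70) = 83*(-103) = -8549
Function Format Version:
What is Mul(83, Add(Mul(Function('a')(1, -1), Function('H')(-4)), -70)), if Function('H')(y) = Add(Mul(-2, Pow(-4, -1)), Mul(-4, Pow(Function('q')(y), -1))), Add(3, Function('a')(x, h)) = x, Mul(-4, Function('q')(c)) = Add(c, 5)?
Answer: -8549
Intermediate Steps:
Function('q')(c) = Add(Rational(-5, 4), Mul(Rational(-1, 4), c)) (Function('q')(c) = Mul(Rational(-1, 4), Add(c, 5)) = Mul(Rational(-1, 4), Add(5, c)) = Add(Rational(-5, 4), Mul(Rational(-1, 4), c)))
Function('a')(x, h) = Add(-3, x)
Function('H')(y) = Add(Rational(1, 2), Mul(-4, Pow(Add(Rational(-5, 4), Mul(Rational(-1, 4), y)), -1))) (Function('H')(y) = Add(Mul(-2, Pow(-4, -1)), Mul(-4, Pow(Add(Rational(-5, 4), Mul(Rational(-1, 4), y)), -1))) = Add(Mul(-2, Rational(-1, 4)), Mul(-4, Pow(Add(Rational(-5, 4), Mul(Rational(-1, 4), y)), -1))) = Add(Rational(1, 2), Mul(-4, Pow(Add(Rational(-5, 4), Mul(Rational(-1, 4), y)), -1))))
Mul(83, Add(Mul(Function('a')(1, -1), Function('H')(-4)), -70)) = Mul(83, Add(Mul(Add(-3, 1), Mul(Rational(1, 2), Pow(Add(5, -4), -1), Add(37, -4))), -70)) = Mul(83, Add(Mul(-2, Mul(Rational(1, 2), Pow(1, -1), 33)), -70)) = Mul(83, Add(Mul(-2, Mul(Rational(1, 2), 1, 33)), -70)) = Mul(83, Add(Mul(-2, Rational(33, 2)), -70)) = Mul(83, Add(-33, -70)) = Mul(83, -103) = -8549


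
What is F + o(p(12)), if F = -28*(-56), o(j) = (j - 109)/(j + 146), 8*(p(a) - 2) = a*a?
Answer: 260199/166 ≈ 1567.5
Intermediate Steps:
p(a) = 2 + a**2/8 (p(a) = 2 + (a*a)/8 = 2 + a**2/8)
o(j) = (-109 + j)/(146 + j)
F = 1568
F + o(p(12)) = 1568 + (-109 + (2 + (1/8)*12**2))/(146 + (2 + (1/8)*12**2)) = 1568 + (-109 + (2 + (1/8)*144))/(146 + (2 + (1/8)*144)) = 1568 + (-109 + (2 + 18))/(146 + (2 + 18)) = 1568 + (-109 + 20)/(146 + 20) = 1568 - 89/166 = 260199/166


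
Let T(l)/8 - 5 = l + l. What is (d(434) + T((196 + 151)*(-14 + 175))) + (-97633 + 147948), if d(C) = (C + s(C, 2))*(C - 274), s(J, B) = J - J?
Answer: 1013667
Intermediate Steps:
s(J, B) = 0
T(l) = 40 + 16*l (T(l) = 40 + 8*(l + l) = 40 + 8*(2*l) = 40 + 16*l)
d(C) = C*(-274 + C) (d(C) = (C + 0)*(C - 274) = C*(-274 + C))
(d(434) + T((196 + 151)*(-14 + 175))) + (-97633 + 147948) = (434*(-274 + 434) + (40 + 16*((196 + 151)*(-14 + 175)))) + (-97633 + 147948) = (434*160 + (40 + 16*(347*161))) + 50315 = (69440 + (40 + 16*55867)) + 50315 = (69440 + (40 + 893872)) + 50315 = (69440 + 893912) + 50315 = 963352 + 50315 = 1013667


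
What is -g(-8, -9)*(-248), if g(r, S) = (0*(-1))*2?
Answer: 0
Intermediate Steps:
g(r, S) = 0 (g(r, S) = 0*2 = 0)
-g(-8, -9)*(-248) = -0*(-248) = -1*0 = 0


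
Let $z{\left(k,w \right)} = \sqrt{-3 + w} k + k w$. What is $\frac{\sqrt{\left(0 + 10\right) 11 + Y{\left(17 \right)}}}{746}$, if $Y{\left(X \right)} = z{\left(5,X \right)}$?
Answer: $\frac{\sqrt{195 + 5 \sqrt{14}}}{746} \approx 0.019596$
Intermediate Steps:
$z{\left(k,w \right)} = k w + k \sqrt{-3 + w}$ ($z{\left(k,w \right)} = k \sqrt{-3 + w} + k w = k w + k \sqrt{-3 + w}$)
$Y{\left(X \right)} = 5 X + 5 \sqrt{-3 + X}$ ($Y{\left(X \right)} = 5 \left(X + \sqrt{-3 + X}\right) = 5 X + 5 \sqrt{-3 + X}$)
$\frac{\sqrt{\left(0 + 10\right) 11 + Y{\left(17 \right)}}}{746} = \frac{\sqrt{\left(0 + 10\right) 11 + \left(5 \cdot 17 + 5 \sqrt{-3 + 17}\right)}}{746} = \sqrt{10 \cdot 11 + \left(85 + 5 \sqrt{14}\right)} \frac{1}{746} = \sqrt{110 + \left(85 + 5 \sqrt{14}\right)} \frac{1}{746} = \sqrt{195 + 5 \sqrt{14}} \cdot \frac{1}{746} = \frac{\sqrt{195 + 5 \sqrt{14}}}{746}$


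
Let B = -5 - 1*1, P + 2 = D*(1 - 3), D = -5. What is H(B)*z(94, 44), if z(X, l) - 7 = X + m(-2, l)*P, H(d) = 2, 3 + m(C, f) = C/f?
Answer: 1686/11 ≈ 153.27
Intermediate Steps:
m(C, f) = -3 + C/f
P = 8 (P = -2 - 5*(1 - 3) = -2 - 5*(-2) = -2 + 10 = 8)
B = -6 (B = -5 - 1 = -6)
z(X, l) = -17 + X - 16/l (z(X, l) = 7 + (X + (-3 - 2/l)*8) = 7 + (X + (-24 - 16/l)) = 7 + (-24 + X - 16/l) = -17 + X - 16/l)
H(B)*z(94, 44) = 2*(-17 + 94 - 16/44) = 2*(-17 + 94 - 16*1/44) = 2*(-17 + 94 - 4/11) = 2*(843/11) = 1686/11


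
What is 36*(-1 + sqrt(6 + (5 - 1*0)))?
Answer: -36 + 36*sqrt(11) ≈ 83.398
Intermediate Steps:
36*(-1 + sqrt(6 + (5 - 1*0))) = 36*(-1 + sqrt(6 + (5 + 0))) = 36*(-1 + sqrt(6 + 5)) = 36*(-1 + sqrt(11)) = -36 + 36*sqrt(11)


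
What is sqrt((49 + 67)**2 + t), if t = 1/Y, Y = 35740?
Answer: sqrt(4296997335335)/17870 ≈ 116.00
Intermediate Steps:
t = 1/35740 ≈ 2.7980e-5
sqrt((49 + 67)**2 + t) = sqrt((49 + 67)**2 + 1/35740) = sqrt(116**2 + 1/35740) = sqrt(13456 + 1/35740) = sqrt(480917441/35740) = sqrt(4296997335335)/17870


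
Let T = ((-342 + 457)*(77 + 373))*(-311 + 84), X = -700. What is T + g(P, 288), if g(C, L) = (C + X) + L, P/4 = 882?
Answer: -11744134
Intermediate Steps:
P = 3528 (P = 4*882 = 3528)
g(C, L) = -700 + C + L (g(C, L) = (C - 700) + L = (-700 + C) + L = -700 + C + L)
T = -11747250 (T = (115*450)*(-227) = 51750*(-227) = -11747250)
T + g(P, 288) = -11747250 + (-700 + 3528 + 288) = -11747250 + 3116 = -11744134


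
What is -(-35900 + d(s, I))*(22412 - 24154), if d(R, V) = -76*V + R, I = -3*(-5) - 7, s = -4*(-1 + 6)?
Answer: -63631776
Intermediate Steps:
s = -20 (s = -4*5 = -20)
I = 8 (I = 15 - 7 = 8)
d(R, V) = R - 76*V
-(-35900 + d(s, I))*(22412 - 24154) = -(-35900 + (-20 - 76*8))*(22412 - 24154) = -(-35900 + (-20 - 608))*(-1742) = -(-35900 - 628)*(-1742) = -(-36528)*(-1742) = -1*63631776 = -63631776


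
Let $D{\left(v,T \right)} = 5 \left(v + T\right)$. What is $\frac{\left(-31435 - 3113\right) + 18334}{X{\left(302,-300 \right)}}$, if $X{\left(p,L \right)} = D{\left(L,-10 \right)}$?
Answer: $\frac{8107}{775} \approx 10.461$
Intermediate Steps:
$D{\left(v,T \right)} = 5 T + 5 v$ ($D{\left(v,T \right)} = 5 \left(T + v\right) = 5 T + 5 v$)
$X{\left(p,L \right)} = -50 + 5 L$ ($X{\left(p,L \right)} = 5 \left(-10\right) + 5 L = -50 + 5 L$)
$\frac{\left(-31435 - 3113\right) + 18334}{X{\left(302,-300 \right)}} = \frac{\left(-31435 - 3113\right) + 18334}{-50 + 5 \left(-300\right)} = \frac{-34548 + 18334}{-50 - 1500} = - \frac{16214}{-1550} = \left(-16214\right) \left(- \frac{1}{1550}\right) = \frac{8107}{775}$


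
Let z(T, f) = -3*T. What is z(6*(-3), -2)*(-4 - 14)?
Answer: -972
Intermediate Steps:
z(6*(-3), -2)*(-4 - 14) = (-18*(-3))*(-4 - 14) = -3*(-18)*(-18) = 54*(-18) = -972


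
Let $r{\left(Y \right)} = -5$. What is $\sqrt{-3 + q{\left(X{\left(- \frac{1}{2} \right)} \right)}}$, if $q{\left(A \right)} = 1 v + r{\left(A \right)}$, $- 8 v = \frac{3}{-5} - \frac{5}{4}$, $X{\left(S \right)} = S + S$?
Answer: $\frac{i \sqrt{12430}}{40} \approx 2.7872 i$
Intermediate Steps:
$X{\left(S \right)} = 2 S$
$v = \frac{37}{160}$ ($v = - \frac{\frac{3}{-5} - \frac{5}{4}}{8} = - \frac{3 \left(- \frac{1}{5}\right) - \frac{5}{4}}{8} = - \frac{- \frac{3}{5} - \frac{5}{4}}{8} = \left(- \frac{1}{8}\right) \left(- \frac{37}{20}\right) = \frac{37}{160} \approx 0.23125$)
$q{\left(A \right)} = - \frac{763}{160}$ ($q{\left(A \right)} = 1 \cdot \frac{37}{160} - 5 = \frac{37}{160} - 5 = - \frac{763}{160}$)
$\sqrt{-3 + q{\left(X{\left(- \frac{1}{2} \right)} \right)}} = \sqrt{-3 - \frac{763}{160}} = \sqrt{- \frac{1243}{160}} = \frac{i \sqrt{12430}}{40}$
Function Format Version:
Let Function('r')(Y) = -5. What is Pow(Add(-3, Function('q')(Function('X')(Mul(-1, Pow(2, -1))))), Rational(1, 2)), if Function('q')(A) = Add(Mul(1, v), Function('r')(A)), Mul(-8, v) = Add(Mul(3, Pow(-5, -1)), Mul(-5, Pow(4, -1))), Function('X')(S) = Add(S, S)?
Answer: Mul(Rational(1, 40), I, Pow(12430, Rational(1, 2))) ≈ Mul(2.7872, I)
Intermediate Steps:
Function('X')(S) = Mul(2, S)
v = Rational(37, 160) (v = Mul(Rational(-1, 8), Add(Mul(3, Pow(-5, -1)), Mul(-5, Pow(4, -1)))) = Mul(Rational(-1, 8), Add(Mul(3, Rational(-1, 5)), Mul(-5, Rational(1, 4)))) = Mul(Rational(-1, 8), Add(Rational(-3, 5), Rational(-5, 4))) = Mul(Rational(-1, 8), Rational(-37, 20)) = Rational(37, 160) ≈ 0.23125)
Function('q')(A) = Rational(-763, 160) (Function('q')(A) = Add(Mul(1, Rational(37, 160)), -5) = Add(Rational(37, 160), -5) = Rational(-763, 160))
Pow(Add(-3, Function('q')(Function('X')(Mul(-1, Pow(2, -1))))), Rational(1, 2)) = Pow(Add(-3, Rational(-763, 160)), Rational(1, 2)) = Pow(Rational(-1243, 160), Rational(1, 2)) = Mul(Rational(1, 40), I, Pow(12430, Rational(1, 2)))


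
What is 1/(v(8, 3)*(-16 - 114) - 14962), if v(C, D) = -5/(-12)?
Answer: -6/90097 ≈ -6.6595e-5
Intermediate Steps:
v(C, D) = 5/12 (v(C, D) = -5*(-1/12) = 5/12)
1/(v(8, 3)*(-16 - 114) - 14962) = 1/(5*(-16 - 114)/12 - 14962) = 1/((5/12)*(-130) - 14962) = 1/(-325/6 - 14962) = 1/(-90097/6) = -6/90097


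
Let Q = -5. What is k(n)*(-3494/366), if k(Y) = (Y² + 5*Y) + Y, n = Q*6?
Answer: -419280/61 ≈ -6873.4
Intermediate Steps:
n = -30 (n = -5*6 = -30)
k(Y) = Y² + 6*Y
k(n)*(-3494/366) = (-30*(6 - 30))*(-3494/366) = (-30*(-24))*(-3494*1/366) = 720*(-1747/183) = -419280/61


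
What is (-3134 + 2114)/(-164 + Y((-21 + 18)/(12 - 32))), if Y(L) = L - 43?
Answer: 6800/1379 ≈ 4.9311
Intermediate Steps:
Y(L) = -43 + L
(-3134 + 2114)/(-164 + Y((-21 + 18)/(12 - 32))) = (-3134 + 2114)/(-164 + (-43 + (-21 + 18)/(12 - 32))) = -1020/(-164 + (-43 - 3/(-20))) = -1020/(-164 + (-43 - 3*(-1/20))) = -1020/(-164 + (-43 + 3/20)) = -1020/(-164 - 857/20) = -1020/(-4137/20) = -1020*(-20/4137) = 6800/1379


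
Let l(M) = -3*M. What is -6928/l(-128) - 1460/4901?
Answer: -2157173/117624 ≈ -18.340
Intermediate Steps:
-6928/l(-128) - 1460/4901 = -6928/((-3*(-128))) - 1460/4901 = -6928/384 - 1460*1/4901 = -6928*1/384 - 1460/4901 = -433/24 - 1460/4901 = -2157173/117624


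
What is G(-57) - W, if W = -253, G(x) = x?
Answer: 196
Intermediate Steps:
G(-57) - W = -57 - 1*(-253) = -57 + 253 = 196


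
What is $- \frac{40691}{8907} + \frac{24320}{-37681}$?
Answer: $- \frac{1749895811}{335624667} \approx -5.2138$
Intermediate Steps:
$- \frac{40691}{8907} + \frac{24320}{-37681} = \left(-40691\right) \frac{1}{8907} + 24320 \left(- \frac{1}{37681}\right) = - \frac{40691}{8907} - \frac{24320}{37681} = - \frac{1749895811}{335624667}$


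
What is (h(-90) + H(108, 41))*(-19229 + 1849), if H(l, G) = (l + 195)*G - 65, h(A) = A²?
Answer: -355560040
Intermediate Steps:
H(l, G) = -65 + G*(195 + l) (H(l, G) = (195 + l)*G - 65 = G*(195 + l) - 65 = -65 + G*(195 + l))
(h(-90) + H(108, 41))*(-19229 + 1849) = ((-90)² + (-65 + 195*41 + 41*108))*(-19229 + 1849) = (8100 + (-65 + 7995 + 4428))*(-17380) = (8100 + 12358)*(-17380) = 20458*(-17380) = -355560040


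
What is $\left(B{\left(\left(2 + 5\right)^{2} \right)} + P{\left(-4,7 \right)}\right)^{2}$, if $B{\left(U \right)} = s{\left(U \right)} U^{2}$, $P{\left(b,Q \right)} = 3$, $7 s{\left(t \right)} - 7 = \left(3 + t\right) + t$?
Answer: $1372480209$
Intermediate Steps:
$s{\left(t \right)} = \frac{10}{7} + \frac{2 t}{7}$ ($s{\left(t \right)} = 1 + \frac{\left(3 + t\right) + t}{7} = 1 + \frac{3 + 2 t}{7} = 1 + \left(\frac{3}{7} + \frac{2 t}{7}\right) = \frac{10}{7} + \frac{2 t}{7}$)
$B{\left(U \right)} = U^{2} \left(\frac{10}{7} + \frac{2 U}{7}\right)$ ($B{\left(U \right)} = \left(\frac{10}{7} + \frac{2 U}{7}\right) U^{2} = U^{2} \left(\frac{10}{7} + \frac{2 U}{7}\right)$)
$\left(B{\left(\left(2 + 5\right)^{2} \right)} + P{\left(-4,7 \right)}\right)^{2} = \left(\frac{2 \left(\left(2 + 5\right)^{2}\right)^{2} \left(5 + \left(2 + 5\right)^{2}\right)}{7} + 3\right)^{2} = \left(\frac{2 \left(7^{2}\right)^{2} \left(5 + 7^{2}\right)}{7} + 3\right)^{2} = \left(\frac{2 \cdot 49^{2} \left(5 + 49\right)}{7} + 3\right)^{2} = \left(\frac{2}{7} \cdot 2401 \cdot 54 + 3\right)^{2} = \left(37044 + 3\right)^{2} = 37047^{2} = 1372480209$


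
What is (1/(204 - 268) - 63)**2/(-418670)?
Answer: -16265089/1714872320 ≈ -0.0094847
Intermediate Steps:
(1/(204 - 268) - 63)**2/(-418670) = (1/(-64) - 63)**2*(-1/418670) = (-1/64 - 63)**2*(-1/418670) = (-4033/64)**2*(-1/418670) = (16265089/4096)*(-1/418670) = -16265089/1714872320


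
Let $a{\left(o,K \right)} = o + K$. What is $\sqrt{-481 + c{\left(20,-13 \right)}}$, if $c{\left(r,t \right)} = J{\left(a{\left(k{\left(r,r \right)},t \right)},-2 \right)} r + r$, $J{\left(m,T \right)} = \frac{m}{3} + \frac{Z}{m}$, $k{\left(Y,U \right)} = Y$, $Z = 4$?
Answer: $\frac{i \sqrt{177681}}{21} \approx 20.072 i$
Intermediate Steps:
$a{\left(o,K \right)} = K + o$
$J{\left(m,T \right)} = \frac{4}{m} + \frac{m}{3}$ ($J{\left(m,T \right)} = \frac{m}{3} + \frac{4}{m} = \frac{4}{m} + \frac{m}{3}$)
$c{\left(r,t \right)} = r + r \left(\frac{4}{r + t} + \frac{r}{3} + \frac{t}{3}\right)$ ($c{\left(r,t \right)} = \left(\frac{4}{t + r} + \frac{t + r}{3}\right) r + r = \left(\frac{4}{r + t} + \frac{r + t}{3}\right) r + r = \left(\frac{4}{r + t} + \left(\frac{r}{3} + \frac{t}{3}\right)\right) r + r = \left(\frac{4}{r + t} + \frac{r}{3} + \frac{t}{3}\right) r + r = r \left(\frac{4}{r + t} + \frac{r}{3} + \frac{t}{3}\right) + r = r + r \left(\frac{4}{r + t} + \frac{r}{3} + \frac{t}{3}\right)$)
$\sqrt{-481 + c{\left(20,-13 \right)}} = \sqrt{-481 + 20 \left(1 + \frac{4}{20 - 13} + \frac{1}{3} \cdot 20 + \frac{1}{3} \left(-13\right)\right)} = \sqrt{-481 + 20 \left(1 + \frac{4}{7} + \frac{20}{3} - \frac{13}{3}\right)} = \sqrt{-481 + 20 \cdot \frac{82}{21}} = \sqrt{-481 + \frac{1640}{21}} = \sqrt{- \frac{8461}{21}} = \frac{i \sqrt{177681}}{21}$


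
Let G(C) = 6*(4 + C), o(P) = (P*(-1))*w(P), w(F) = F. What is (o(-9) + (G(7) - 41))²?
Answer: 3136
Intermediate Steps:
o(P) = -P² (o(P) = (P*(-1))*P = (-P)*P = -P²)
G(C) = 24 + 6*C
(o(-9) + (G(7) - 41))² = (-1*(-9)² + ((24 + 6*7) - 41))² = (-1*81 + ((24 + 42) - 41))² = (-81 + (66 - 41))² = (-81 + 25)² = (-56)² = 3136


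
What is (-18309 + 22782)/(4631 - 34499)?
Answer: -1491/9956 ≈ -0.14976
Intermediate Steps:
(-18309 + 22782)/(4631 - 34499) = 4473/(-29868) = 4473*(-1/29868) = -1491/9956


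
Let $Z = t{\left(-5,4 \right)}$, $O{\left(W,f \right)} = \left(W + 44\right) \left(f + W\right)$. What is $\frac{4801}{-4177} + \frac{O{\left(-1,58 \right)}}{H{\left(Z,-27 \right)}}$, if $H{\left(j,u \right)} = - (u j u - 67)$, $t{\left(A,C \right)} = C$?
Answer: $- \frac{23915876}{11900273} \approx -2.0097$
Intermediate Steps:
$O{\left(W,f \right)} = \left(44 + W\right) \left(W + f\right)$
$Z = 4$
$H{\left(j,u \right)} = 67 - j u^{2}$ ($H{\left(j,u \right)} = - (j u u - 67) = - (j u^{2} - 67) = - (-67 + j u^{2}) = 67 - j u^{2}$)
$\frac{4801}{-4177} + \frac{O{\left(-1,58 \right)}}{H{\left(Z,-27 \right)}} = \frac{4801}{-4177} + \frac{\left(-1\right)^{2} + 44 \left(-1\right) + 44 \cdot 58 - 58}{67 - 4 \left(-27\right)^{2}} = 4801 \left(- \frac{1}{4177}\right) + \frac{1 - 44 + 2552 - 58}{67 - 4 \cdot 729} = - \frac{4801}{4177} + \frac{2451}{67 - 2916} = - \frac{4801}{4177} + \frac{2451}{-2849} = - \frac{4801}{4177} + 2451 \left(- \frac{1}{2849}\right) = - \frac{4801}{4177} - \frac{2451}{2849} = - \frac{23915876}{11900273}$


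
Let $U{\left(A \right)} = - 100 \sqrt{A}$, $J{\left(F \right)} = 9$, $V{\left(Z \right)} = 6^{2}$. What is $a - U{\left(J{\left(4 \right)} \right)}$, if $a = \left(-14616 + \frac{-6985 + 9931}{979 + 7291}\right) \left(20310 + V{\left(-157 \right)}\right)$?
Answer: $- \frac{1229623247202}{4135} \approx -2.9737 \cdot 10^{8}$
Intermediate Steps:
$V{\left(Z \right)} = 36$
$a = - \frac{1229624487702}{4135}$ ($a = \left(-14616 + \frac{-6985 + 9931}{979 + 7291}\right) \left(20310 + 36\right) = \left(-14616 + \frac{2946}{8270}\right) 20346 = \left(-14616 + 2946 \cdot \frac{1}{8270}\right) 20346 = \left(-14616 + \frac{1473}{4135}\right) 20346 = \left(- \frac{60435687}{4135}\right) 20346 = - \frac{1229624487702}{4135} \approx -2.9737 \cdot 10^{8}$)
$a - U{\left(J{\left(4 \right)} \right)} = - \frac{1229624487702}{4135} - - 100 \sqrt{9} = - \frac{1229624487702}{4135} - \left(-100\right) 3 = - \frac{1229624487702}{4135} - -300 = - \frac{1229624487702}{4135} + 300 = - \frac{1229623247202}{4135}$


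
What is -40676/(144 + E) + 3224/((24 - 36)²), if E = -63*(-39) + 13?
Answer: 160637/23526 ≈ 6.8281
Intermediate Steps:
E = 2470 (E = 2457 + 13 = 2470)
-40676/(144 + E) + 3224/((24 - 36)²) = -40676/(144 + 2470) + 3224/((24 - 36)²) = -40676/2614 + 3224/((-12)²) = -40676*1/2614 + 3224/144 = -20338/1307 + 3224*(1/144) = -20338/1307 + 403/18 = 160637/23526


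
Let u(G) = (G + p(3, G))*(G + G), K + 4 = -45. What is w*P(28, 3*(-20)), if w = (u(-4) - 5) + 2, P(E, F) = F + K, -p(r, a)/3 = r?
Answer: -11009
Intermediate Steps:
p(r, a) = -3*r
K = -49 (K = -4 - 45 = -49)
u(G) = 2*G*(-9 + G) (u(G) = (G - 3*3)*(G + G) = (G - 9)*(2*G) = (-9 + G)*(2*G) = 2*G*(-9 + G))
P(E, F) = -49 + F (P(E, F) = F - 49 = -49 + F)
w = 101 (w = (2*(-4)*(-9 - 4) - 5) + 2 = (2*(-4)*(-13) - 5) + 2 = (104 - 5) + 2 = 99 + 2 = 101)
w*P(28, 3*(-20)) = 101*(-49 + 3*(-20)) = 101*(-49 - 60) = 101*(-109) = -11009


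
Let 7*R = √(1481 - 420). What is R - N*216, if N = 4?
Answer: -864 + √1061/7 ≈ -859.35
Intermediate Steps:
R = √1061/7 (R = √(1481 - 420)/7 = √1061/7 ≈ 4.6533)
R - N*216 = √1061/7 - 4*216 = √1061/7 - 1*864 = √1061/7 - 864 = -864 + √1061/7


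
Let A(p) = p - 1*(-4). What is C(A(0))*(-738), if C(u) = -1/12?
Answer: 123/2 ≈ 61.500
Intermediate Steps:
A(p) = 4 + p (A(p) = p + 4 = 4 + p)
C(u) = -1/12 (C(u) = -1*1/12 = -1/12)
C(A(0))*(-738) = -1/12*(-738) = 123/2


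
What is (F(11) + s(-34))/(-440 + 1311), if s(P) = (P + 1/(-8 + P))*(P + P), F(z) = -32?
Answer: 47914/18291 ≈ 2.6195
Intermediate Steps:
s(P) = 2*P*(P + 1/(-8 + P)) (s(P) = (P + 1/(-8 + P))*(2*P) = 2*P*(P + 1/(-8 + P)))
(F(11) + s(-34))/(-440 + 1311) = (-32 + 2*(-34)*(1 + (-34)² - 8*(-34))/(-8 - 34))/(-440 + 1311) = (-32 + 2*(-34)*(1 + 1156 + 272)/(-42))/871 = (-32 + 2*(-34)*(-1/42)*1429)*(1/871) = (-32 + 48586/21)*(1/871) = (47914/21)*(1/871) = 47914/18291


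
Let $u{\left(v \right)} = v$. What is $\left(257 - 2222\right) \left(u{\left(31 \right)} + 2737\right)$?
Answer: $-5439120$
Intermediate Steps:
$\left(257 - 2222\right) \left(u{\left(31 \right)} + 2737\right) = \left(257 - 2222\right) \left(31 + 2737\right) = \left(257 - 2222\right) 2768 = \left(-1965\right) 2768 = -5439120$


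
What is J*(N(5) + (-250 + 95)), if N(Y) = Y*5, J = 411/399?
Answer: -17810/133 ≈ -133.91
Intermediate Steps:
J = 137/133 (J = 411*(1/399) = 137/133 ≈ 1.0301)
N(Y) = 5*Y
J*(N(5) + (-250 + 95)) = 137*(5*5 + (-250 + 95))/133 = 137*(25 - 155)/133 = (137/133)*(-130) = -17810/133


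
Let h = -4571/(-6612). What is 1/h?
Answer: 6612/4571 ≈ 1.4465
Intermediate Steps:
h = 4571/6612 (h = -4571*(-1/6612) = 4571/6612 ≈ 0.69132)
1/h = 1/(4571/6612) = 6612/4571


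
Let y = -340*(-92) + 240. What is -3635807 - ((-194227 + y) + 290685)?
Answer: -3763785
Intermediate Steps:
y = 31520 (y = 31280 + 240 = 31520)
-3635807 - ((-194227 + y) + 290685) = -3635807 - ((-194227 + 31520) + 290685) = -3635807 - (-162707 + 290685) = -3635807 - 1*127978 = -3635807 - 127978 = -3763785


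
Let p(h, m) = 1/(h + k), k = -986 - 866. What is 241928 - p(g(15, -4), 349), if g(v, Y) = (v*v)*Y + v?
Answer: 662156937/2737 ≈ 2.4193e+5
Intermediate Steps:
k = -1852
g(v, Y) = v + Y*v² (g(v, Y) = v²*Y + v = Y*v² + v = v + Y*v²)
p(h, m) = 1/(-1852 + h) (p(h, m) = 1/(h - 1852) = 1/(-1852 + h))
241928 - p(g(15, -4), 349) = 241928 - 1/(-1852 + 15*(1 - 4*15)) = 241928 - 1/(-1852 + 15*(1 - 60)) = 241928 - 1/(-1852 + 15*(-59)) = 241928 - 1/(-1852 - 885) = 241928 - 1/(-2737) = 241928 - 1*(-1/2737) = 241928 + 1/2737 = 662156937/2737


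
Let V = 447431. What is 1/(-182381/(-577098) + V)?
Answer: 577098/258211717619 ≈ 2.2350e-6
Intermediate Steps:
1/(-182381/(-577098) + V) = 1/(-182381/(-577098) + 447431) = 1/(-182381*(-1/577098) + 447431) = 1/(182381/577098 + 447431) = 1/(258211717619/577098) = 577098/258211717619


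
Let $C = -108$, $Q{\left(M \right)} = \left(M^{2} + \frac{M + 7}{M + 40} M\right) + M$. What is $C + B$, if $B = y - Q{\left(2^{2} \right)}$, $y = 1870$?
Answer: $1741$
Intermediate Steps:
$Q{\left(M \right)} = M + M^{2} + \frac{M \left(7 + M\right)}{40 + M}$ ($Q{\left(M \right)} = \left(M^{2} + \frac{7 + M}{40 + M} M\right) + M = \left(M^{2} + \frac{M \left(7 + M\right)}{40 + M}\right) + M = M + M^{2} + \frac{M \left(7 + M\right)}{40 + M}$)
$B = 1849$ ($B = 1870 - \frac{2^{2} \left(47 + \left(2^{2}\right)^{2} + 42 \cdot 2^{2}\right)}{40 + 2^{2}} = 1870 - \frac{4 \left(47 + 4^{2} + 42 \cdot 4\right)}{40 + 4} = 1870 - \frac{4 \left(47 + 16 + 168\right)}{44} = 1870 - 4 \cdot \frac{1}{44} \cdot 231 = 1870 - 21 = 1849$)
$C + B = -108 + 1849 = 1741$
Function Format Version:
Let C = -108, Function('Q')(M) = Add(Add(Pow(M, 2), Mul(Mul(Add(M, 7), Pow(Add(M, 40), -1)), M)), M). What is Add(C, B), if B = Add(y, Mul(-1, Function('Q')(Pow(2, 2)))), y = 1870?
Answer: 1741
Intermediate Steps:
Function('Q')(M) = Add(M, Pow(M, 2), Mul(M, Pow(Add(40, M), -1), Add(7, M))) (Function('Q')(M) = Add(Add(Pow(M, 2), Mul(Mul(Add(7, M), Pow(Add(40, M), -1)), M)), M) = Add(Add(Pow(M, 2), Mul(Mul(Pow(Add(40, M), -1), Add(7, M)), M)), M) = Add(Add(Pow(M, 2), Mul(M, Pow(Add(40, M), -1), Add(7, M))), M) = Add(M, Pow(M, 2), Mul(M, Pow(Add(40, M), -1), Add(7, M))))
B = 1849 (B = Add(1870, Mul(-1, Mul(Pow(2, 2), Pow(Add(40, Pow(2, 2)), -1), Add(47, Pow(Pow(2, 2), 2), Mul(42, Pow(2, 2)))))) = Add(1870, Mul(-1, Mul(4, Pow(Add(40, 4), -1), Add(47, Pow(4, 2), Mul(42, 4))))) = Add(1870, Mul(-1, Mul(4, Pow(44, -1), Add(47, 16, 168)))) = Add(1870, Mul(-1, Mul(4, Rational(1, 44), 231))) = Add(1870, Mul(-1, 21)) = Add(1870, -21) = 1849)
Add(C, B) = Add(-108, 1849) = 1741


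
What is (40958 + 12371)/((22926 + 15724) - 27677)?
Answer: 53329/10973 ≈ 4.8600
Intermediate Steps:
(40958 + 12371)/((22926 + 15724) - 27677) = 53329/(38650 - 27677) = 53329/10973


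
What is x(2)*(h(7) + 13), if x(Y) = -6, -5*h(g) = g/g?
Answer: -384/5 ≈ -76.800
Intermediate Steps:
h(g) = -⅕ (h(g) = -g/(5*g) = -⅕*1 = -⅕)
x(2)*(h(7) + 13) = -6*(-⅕ + 13) = -6*64/5 = -384/5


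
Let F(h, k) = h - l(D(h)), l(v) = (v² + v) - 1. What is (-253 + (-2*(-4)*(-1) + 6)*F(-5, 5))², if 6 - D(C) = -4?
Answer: 625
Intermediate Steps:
D(C) = 10 (D(C) = 6 - 1*(-4) = 6 + 4 = 10)
l(v) = -1 + v + v² (l(v) = (v + v²) - 1 = -1 + v + v²)
F(h, k) = -109 + h (F(h, k) = h - (-1 + 10 + 10²) = h - (-1 + 10 + 100) = h - 1*109 = h - 109 = -109 + h)
(-253 + (-2*(-4)*(-1) + 6)*F(-5, 5))² = (-253 + (-2*(-4)*(-1) + 6)*(-109 - 5))² = (-253 + (8*(-1) + 6)*(-114))² = (-253 + (-8 + 6)*(-114))² = (-253 - 2*(-114))² = (-253 + 228)² = (-25)² = 625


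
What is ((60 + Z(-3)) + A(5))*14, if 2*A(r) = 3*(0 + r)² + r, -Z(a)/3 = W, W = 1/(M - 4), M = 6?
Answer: 1379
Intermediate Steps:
W = ½ (W = 1/(6 - 4) = 1/2 = ½ ≈ 0.50000)
Z(a) = -3/2 (Z(a) = -3*½ = -3/2)
A(r) = r/2 + 3*r²/2 (A(r) = (3*(0 + r)² + r)/2 = (3*r² + r)/2 = (r + 3*r²)/2 = r/2 + 3*r²/2)
((60 + Z(-3)) + A(5))*14 = ((60 - 3/2) + (½)*5*(1 + 3*5))*14 = (117/2 + (½)*5*(1 + 15))*14 = (117/2 + (½)*5*16)*14 = (117/2 + 40)*14 = (197/2)*14 = 1379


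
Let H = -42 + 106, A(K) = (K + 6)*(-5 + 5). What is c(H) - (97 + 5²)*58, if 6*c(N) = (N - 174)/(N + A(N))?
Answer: -1358647/192 ≈ -7076.3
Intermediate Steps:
A(K) = 0 (A(K) = (6 + K)*0 = 0)
H = 64
c(N) = (-174 + N)/(6*N) (c(N) = ((N - 174)/(N + 0))/6 = ((-174 + N)/N)/6 = (-174 + N)/(6*N))
c(H) - (97 + 5²)*58 = (⅙)*(-174 + 64)/64 - (97 + 5²)*58 = (⅙)*(1/64)*(-110) - (97 + 25)*58 = -55/192 - 122*58 = -55/192 - 1*7076 = -55/192 - 7076 = -1358647/192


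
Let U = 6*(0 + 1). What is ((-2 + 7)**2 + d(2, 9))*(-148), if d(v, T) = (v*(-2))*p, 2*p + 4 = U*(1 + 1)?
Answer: -1332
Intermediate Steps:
U = 6 (U = 6*1 = 6)
p = 4 (p = -2 + (6*(1 + 1))/2 = -2 + (6*2)/2 = -2 + (1/2)*12 = -2 + 6 = 4)
d(v, T) = -8*v (d(v, T) = (v*(-2))*4 = -2*v*4 = -8*v)
((-2 + 7)**2 + d(2, 9))*(-148) = ((-2 + 7)**2 - 8*2)*(-148) = (5**2 - 16)*(-148) = (25 - 16)*(-148) = 9*(-148) = -1332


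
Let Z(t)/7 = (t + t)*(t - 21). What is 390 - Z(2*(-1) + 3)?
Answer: 670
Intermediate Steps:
Z(t) = 14*t*(-21 + t) (Z(t) = 7*((t + t)*(t - 21)) = 7*((2*t)*(-21 + t)) = 7*(2*t*(-21 + t)) = 14*t*(-21 + t))
390 - Z(2*(-1) + 3) = 390 - 14*(2*(-1) + 3)*(-21 + (2*(-1) + 3)) = 390 - 14*(-2 + 3)*(-21 + (-2 + 3)) = 390 - 14*(-21 + 1) = 390 - 14*(-20) = 390 - 1*(-280) = 390 + 280 = 670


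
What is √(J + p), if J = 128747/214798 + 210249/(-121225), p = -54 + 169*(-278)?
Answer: I*√7548471158629248175866/400598270 ≈ 216.88*I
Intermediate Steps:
p = -47036 (p = -54 - 46982 = -47036)
J = -2273362279/2002991350 (J = 128747*(1/214798) + 210249*(-1/121225) = 128747/214798 - 16173/9325 = -2273362279/2002991350 ≈ -1.1350)
√(J + p) = √(-2273362279/2002991350 - 47036) = √(-94214974500879/2002991350) = I*√7548471158629248175866/400598270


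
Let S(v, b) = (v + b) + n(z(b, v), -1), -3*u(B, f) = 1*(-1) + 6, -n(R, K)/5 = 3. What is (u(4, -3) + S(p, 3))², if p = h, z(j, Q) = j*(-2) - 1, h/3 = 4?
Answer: 25/9 ≈ 2.7778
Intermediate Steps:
h = 12 (h = 3*4 = 12)
z(j, Q) = -1 - 2*j (z(j, Q) = -2*j - 1 = -1 - 2*j)
n(R, K) = -15 (n(R, K) = -5*3 = -15)
p = 12
u(B, f) = -5/3 (u(B, f) = -(1*(-1) + 6)/3 = -(-1 + 6)/3 = -⅓*5 = -5/3)
S(v, b) = -15 + b + v (S(v, b) = (v + b) - 15 = (b + v) - 15 = -15 + b + v)
(u(4, -3) + S(p, 3))² = (-5/3 + (-15 + 3 + 12))² = (-5/3 + 0)² = (-5/3)² = 25/9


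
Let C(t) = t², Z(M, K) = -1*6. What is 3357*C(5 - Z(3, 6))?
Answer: 406197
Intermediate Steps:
Z(M, K) = -6
3357*C(5 - Z(3, 6)) = 3357*(5 - 1*(-6))² = 3357*(5 + 6)² = 3357*11² = 3357*121 = 406197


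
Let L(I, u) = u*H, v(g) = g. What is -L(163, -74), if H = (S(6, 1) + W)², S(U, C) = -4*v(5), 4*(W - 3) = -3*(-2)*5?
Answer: 13357/2 ≈ 6678.5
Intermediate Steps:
W = 21/2 (W = 3 + (-3*(-2)*5)/4 = 3 + (6*5)/4 = 3 + (¼)*30 = 3 + 15/2 = 21/2 ≈ 10.500)
S(U, C) = -20 (S(U, C) = -4*5 = -20)
H = 361/4 (H = (-20 + 21/2)² = (-19/2)² = 361/4 ≈ 90.250)
L(I, u) = 361*u/4 (L(I, u) = u*(361/4) = 361*u/4)
-L(163, -74) = -361*(-74)/4 = -1*(-13357/2) = 13357/2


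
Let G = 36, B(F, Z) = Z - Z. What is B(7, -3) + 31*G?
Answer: 1116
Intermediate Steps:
B(F, Z) = 0
B(7, -3) + 31*G = 0 + 31*36 = 0 + 1116 = 1116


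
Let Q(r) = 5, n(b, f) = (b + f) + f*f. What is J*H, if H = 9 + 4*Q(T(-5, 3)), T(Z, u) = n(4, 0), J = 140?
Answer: 4060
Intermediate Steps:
n(b, f) = b + f + f² (n(b, f) = (b + f) + f² = b + f + f²)
T(Z, u) = 4 (T(Z, u) = 4 + 0 + 0² = 4 + 0 + 0 = 4)
H = 29 (H = 9 + 4*5 = 9 + 20 = 29)
J*H = 140*29 = 4060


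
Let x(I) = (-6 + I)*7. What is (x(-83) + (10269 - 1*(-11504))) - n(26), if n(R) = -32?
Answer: 21182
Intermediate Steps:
x(I) = -42 + 7*I
(x(-83) + (10269 - 1*(-11504))) - n(26) = ((-42 + 7*(-83)) + (10269 - 1*(-11504))) - 1*(-32) = ((-42 - 581) + (10269 + 11504)) + 32 = (-623 + 21773) + 32 = 21150 + 32 = 21182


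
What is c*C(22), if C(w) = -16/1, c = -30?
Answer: 480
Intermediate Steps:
C(w) = -16 (C(w) = -16*1 = -16)
c*C(22) = -30*(-16) = 480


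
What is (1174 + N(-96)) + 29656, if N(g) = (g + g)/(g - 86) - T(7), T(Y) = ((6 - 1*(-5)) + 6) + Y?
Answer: 2803442/91 ≈ 30807.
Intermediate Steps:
T(Y) = 17 + Y (T(Y) = ((6 + 5) + 6) + Y = (11 + 6) + Y = 17 + Y)
N(g) = -24 + 2*g/(-86 + g) (N(g) = (g + g)/(g - 86) - (17 + 7) = (2*g)/(-86 + g) - 1*24 = 2*g/(-86 + g) - 24 = -24 + 2*g/(-86 + g))
(1174 + N(-96)) + 29656 = (1174 + 2*(1032 - 11*(-96))/(-86 - 96)) + 29656 = (1174 + 2*(1032 + 1056)/(-182)) + 29656 = (1174 + 2*(-1/182)*2088) + 29656 = (1174 - 2088/91) + 29656 = 104746/91 + 29656 = 2803442/91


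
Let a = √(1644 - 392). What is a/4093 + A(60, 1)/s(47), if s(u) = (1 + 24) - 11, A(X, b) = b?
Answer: 1/14 + 2*√313/4093 ≈ 0.080073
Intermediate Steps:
s(u) = 14 (s(u) = 25 - 11 = 14)
a = 2*√313 (a = √1252 = 2*√313 ≈ 35.384)
a/4093 + A(60, 1)/s(47) = (2*√313)/4093 + 1/14 = (2*√313)*(1/4093) + 1*(1/14) = 2*√313/4093 + 1/14 = 1/14 + 2*√313/4093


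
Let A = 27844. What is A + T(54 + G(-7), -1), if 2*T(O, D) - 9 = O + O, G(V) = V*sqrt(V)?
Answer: 55805/2 - 7*I*sqrt(7) ≈ 27903.0 - 18.52*I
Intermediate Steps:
G(V) = V**(3/2)
T(O, D) = 9/2 + O (T(O, D) = 9/2 + (O + O)/2 = 9/2 + (2*O)/2 = 9/2 + O)
A + T(54 + G(-7), -1) = 27844 + (9/2 + (54 + (-7)**(3/2))) = 27844 + (9/2 + (54 - 7*I*sqrt(7))) = 27844 + (117/2 - 7*I*sqrt(7)) = 55805/2 - 7*I*sqrt(7)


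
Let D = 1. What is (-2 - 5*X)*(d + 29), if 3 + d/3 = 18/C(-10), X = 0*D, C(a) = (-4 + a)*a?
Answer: -1427/35 ≈ -40.771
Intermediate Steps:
C(a) = a*(-4 + a)
X = 0 (X = 0*1 = 0)
d = -603/70 (d = -9 + 3*(18/((-10*(-4 - 10)))) = -9 + 3*(18/((-10*(-14)))) = -9 + 3*(18/140) = -9 + 3*(18*(1/140)) = -9 + 3*(9/70) = -9 + 27/70 = -603/70 ≈ -8.6143)
(-2 - 5*X)*(d + 29) = (-2 - 5*0)*(-603/70 + 29) = (-2 + 0)*(1427/70) = -2*1427/70 = -1427/35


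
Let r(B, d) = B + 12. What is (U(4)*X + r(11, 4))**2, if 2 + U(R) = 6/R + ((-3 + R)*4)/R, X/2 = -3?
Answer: 400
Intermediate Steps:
X = -6 (X = 2*(-3) = -6)
U(R) = -2 + 6/R + (-12 + 4*R)/R (U(R) = -2 + (6/R + ((-3 + R)*4)/R) = -2 + (6/R + (-12 + 4*R)/R) = -2 + 6/R + (-12 + 4*R)/R)
r(B, d) = 12 + B
(U(4)*X + r(11, 4))**2 = ((2 - 6/4)*(-6) + (12 + 11))**2 = ((2 - 6*1/4)*(-6) + 23)**2 = ((2 - 3/2)*(-6) + 23)**2 = ((1/2)*(-6) + 23)**2 = (-3 + 23)**2 = 20**2 = 400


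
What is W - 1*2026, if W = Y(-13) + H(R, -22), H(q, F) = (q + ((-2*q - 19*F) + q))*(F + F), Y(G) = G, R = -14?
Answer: -20431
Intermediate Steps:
H(q, F) = -38*F² (H(q, F) = (q + ((-19*F - 2*q) + q))*(2*F) = (q + (-q - 19*F))*(2*F) = (-19*F)*(2*F) = -38*F²)
W = -18405 (W = -13 - 38*(-22)² = -13 - 38*484 = -13 - 18392 = -18405)
W - 1*2026 = -18405 - 1*2026 = -18405 - 2026 = -20431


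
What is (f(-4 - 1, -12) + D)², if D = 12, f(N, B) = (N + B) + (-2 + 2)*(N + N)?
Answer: 25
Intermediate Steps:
f(N, B) = B + N (f(N, B) = (B + N) + 0*(2*N) = (B + N) + 0 = B + N)
(f(-4 - 1, -12) + D)² = ((-12 + (-4 - 1)) + 12)² = ((-12 - 5) + 12)² = (-17 + 12)² = (-5)² = 25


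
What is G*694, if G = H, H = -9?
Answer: -6246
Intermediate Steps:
G = -9
G*694 = -9*694 = -6246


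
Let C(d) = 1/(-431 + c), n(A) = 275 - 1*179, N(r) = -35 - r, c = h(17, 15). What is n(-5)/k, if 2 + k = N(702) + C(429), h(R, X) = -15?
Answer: -14272/109865 ≈ -0.12990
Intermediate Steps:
c = -15
n(A) = 96 (n(A) = 275 - 179 = 96)
C(d) = -1/446 (C(d) = 1/(-431 - 15) = 1/(-446) = -1/446)
k = -329595/446 (k = -2 + ((-35 - 1*702) - 1/446) = -2 + ((-35 - 702) - 1/446) = -2 + (-737 - 1/446) = -2 - 328703/446 = -329595/446 ≈ -739.00)
n(-5)/k = 96/(-329595/446) = 96*(-446/329595) = -14272/109865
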